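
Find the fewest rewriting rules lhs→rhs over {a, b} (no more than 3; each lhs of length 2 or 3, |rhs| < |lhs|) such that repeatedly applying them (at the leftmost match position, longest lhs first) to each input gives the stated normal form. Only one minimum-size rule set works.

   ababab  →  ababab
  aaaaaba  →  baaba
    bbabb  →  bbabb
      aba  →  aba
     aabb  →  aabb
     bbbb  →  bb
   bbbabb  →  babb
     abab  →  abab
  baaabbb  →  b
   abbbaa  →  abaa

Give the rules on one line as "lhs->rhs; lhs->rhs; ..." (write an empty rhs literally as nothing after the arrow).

  | ababab
  | aaaaaba => baaba
  | bbabb
  | aba

aaa->b; bbb->b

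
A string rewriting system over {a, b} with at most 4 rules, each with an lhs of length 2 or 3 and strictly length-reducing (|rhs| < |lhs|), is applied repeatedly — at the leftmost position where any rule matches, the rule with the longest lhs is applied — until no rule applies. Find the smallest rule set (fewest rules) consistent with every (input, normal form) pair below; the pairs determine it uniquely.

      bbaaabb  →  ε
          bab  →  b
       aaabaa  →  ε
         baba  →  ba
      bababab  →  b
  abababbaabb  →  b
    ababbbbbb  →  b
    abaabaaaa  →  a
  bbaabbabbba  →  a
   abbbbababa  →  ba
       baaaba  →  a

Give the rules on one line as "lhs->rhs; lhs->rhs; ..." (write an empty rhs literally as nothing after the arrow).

  | bbaaabb => aaabb => babb => bb => ε
  | bab => b
  | aaabaa => babaa => baa => bb => ε
  | baba => ba

aa->b; aab->a; ab->; bb->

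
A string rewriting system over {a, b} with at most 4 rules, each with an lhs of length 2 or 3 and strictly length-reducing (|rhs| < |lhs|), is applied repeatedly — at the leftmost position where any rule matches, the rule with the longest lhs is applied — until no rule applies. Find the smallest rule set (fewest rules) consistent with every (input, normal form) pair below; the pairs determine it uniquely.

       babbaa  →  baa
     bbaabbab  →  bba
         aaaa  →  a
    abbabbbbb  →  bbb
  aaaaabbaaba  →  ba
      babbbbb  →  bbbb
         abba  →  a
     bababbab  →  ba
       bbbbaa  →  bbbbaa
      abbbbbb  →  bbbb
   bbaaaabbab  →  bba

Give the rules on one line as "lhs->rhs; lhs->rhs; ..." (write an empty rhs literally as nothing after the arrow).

aaa->; aab->a; ab->a; abb->

  | babbaa => baa
  | bbaabbab => bbabab => bbaab => bba
  | aaaa => a
  | abbabbbbb => abbbbb => bbb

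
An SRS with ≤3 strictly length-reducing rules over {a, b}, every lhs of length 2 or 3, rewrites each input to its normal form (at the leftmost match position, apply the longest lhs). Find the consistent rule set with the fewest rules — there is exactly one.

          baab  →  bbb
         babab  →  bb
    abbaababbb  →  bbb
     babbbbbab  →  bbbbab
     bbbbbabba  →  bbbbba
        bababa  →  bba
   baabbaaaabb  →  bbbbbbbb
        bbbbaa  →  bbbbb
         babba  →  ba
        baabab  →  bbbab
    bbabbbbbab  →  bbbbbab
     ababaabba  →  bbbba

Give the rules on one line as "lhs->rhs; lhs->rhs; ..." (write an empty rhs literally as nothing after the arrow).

  | baab => bbb
  | babab => bb
  | abbaababbb => aababbb => bbabbb => bbb
  | babbbbbab => bbbbab

aa->b; aba->; abb->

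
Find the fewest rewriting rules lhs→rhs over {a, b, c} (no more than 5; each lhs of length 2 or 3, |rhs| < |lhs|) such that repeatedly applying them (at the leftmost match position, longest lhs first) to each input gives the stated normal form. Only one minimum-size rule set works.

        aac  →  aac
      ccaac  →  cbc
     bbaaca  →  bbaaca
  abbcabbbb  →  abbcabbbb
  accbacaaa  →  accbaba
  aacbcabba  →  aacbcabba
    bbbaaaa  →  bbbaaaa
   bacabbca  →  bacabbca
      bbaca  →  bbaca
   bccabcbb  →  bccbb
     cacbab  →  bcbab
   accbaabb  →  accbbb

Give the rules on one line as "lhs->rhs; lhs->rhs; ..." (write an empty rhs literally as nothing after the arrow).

aab->b; abc->; caa->b; cac->bc

  | aac
  | ccaac => cbc
  | bbaaca
  | abbcabbbb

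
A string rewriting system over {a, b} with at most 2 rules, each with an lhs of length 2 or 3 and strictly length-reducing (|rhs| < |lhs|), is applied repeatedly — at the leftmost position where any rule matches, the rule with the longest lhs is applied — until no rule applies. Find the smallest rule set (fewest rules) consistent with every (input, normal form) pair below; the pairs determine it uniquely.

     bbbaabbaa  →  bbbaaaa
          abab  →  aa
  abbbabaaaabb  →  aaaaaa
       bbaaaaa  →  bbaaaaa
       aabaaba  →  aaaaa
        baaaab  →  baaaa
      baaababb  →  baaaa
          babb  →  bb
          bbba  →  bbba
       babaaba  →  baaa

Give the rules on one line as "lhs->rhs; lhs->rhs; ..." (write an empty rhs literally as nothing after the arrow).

  | bbbaabbaa => bbbaabaa => bbbaaaa
  | abab => aab => aa
  | abbbabaaaabb => abbabaaaabb => ababaaaabb => aabaaaabb => aaaaaabb => aaaaaab => aaaaaa
  | bbaaaaa

ab->a; bab->b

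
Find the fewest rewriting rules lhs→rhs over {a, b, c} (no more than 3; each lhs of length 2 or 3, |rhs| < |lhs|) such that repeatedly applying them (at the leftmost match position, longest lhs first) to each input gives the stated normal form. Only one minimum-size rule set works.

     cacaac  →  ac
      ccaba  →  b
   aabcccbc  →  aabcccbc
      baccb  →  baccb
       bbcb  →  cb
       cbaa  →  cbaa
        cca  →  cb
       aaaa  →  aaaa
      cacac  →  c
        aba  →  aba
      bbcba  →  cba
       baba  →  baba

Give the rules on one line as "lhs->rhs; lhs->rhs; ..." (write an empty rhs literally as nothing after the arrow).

  | cacaac => bcaac => bbac => ac
  | ccaba => cbba => ca => b
  | aabcccbc
  | baccb

bb->; ca->b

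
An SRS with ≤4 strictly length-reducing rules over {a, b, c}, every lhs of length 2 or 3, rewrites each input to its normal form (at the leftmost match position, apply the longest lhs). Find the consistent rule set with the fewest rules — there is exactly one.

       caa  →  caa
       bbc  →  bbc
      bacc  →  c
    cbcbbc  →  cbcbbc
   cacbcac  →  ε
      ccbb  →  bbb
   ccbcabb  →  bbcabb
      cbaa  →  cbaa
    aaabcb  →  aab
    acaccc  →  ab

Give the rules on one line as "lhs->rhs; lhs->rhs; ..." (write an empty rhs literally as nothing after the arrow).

  | caa
  | bbc
  | bacc => c
  | cbcbbc

abc->c; acb->ab; bac->; cc->b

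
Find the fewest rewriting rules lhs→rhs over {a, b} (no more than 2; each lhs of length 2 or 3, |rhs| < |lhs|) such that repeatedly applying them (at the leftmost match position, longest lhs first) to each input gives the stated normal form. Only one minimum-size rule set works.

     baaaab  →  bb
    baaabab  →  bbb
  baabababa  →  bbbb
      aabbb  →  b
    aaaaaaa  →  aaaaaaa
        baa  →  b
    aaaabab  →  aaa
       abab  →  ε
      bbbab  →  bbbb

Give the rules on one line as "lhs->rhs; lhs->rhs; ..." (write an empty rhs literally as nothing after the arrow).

  | baaaab => baaab => baab => bab => bb
  | baaabab => baabab => babab => bbab => bbb
  | baabababa => babababa => bbababa => bbbaba => bbbba => bbbb
  | aabbb => abb => b

ab->; ba->b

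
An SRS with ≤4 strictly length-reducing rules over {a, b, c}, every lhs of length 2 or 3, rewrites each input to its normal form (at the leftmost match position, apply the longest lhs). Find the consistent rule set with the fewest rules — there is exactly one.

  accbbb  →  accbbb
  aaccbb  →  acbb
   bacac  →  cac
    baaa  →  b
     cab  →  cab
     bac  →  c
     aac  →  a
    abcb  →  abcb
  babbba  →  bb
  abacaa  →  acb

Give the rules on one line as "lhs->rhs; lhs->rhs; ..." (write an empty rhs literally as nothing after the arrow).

  | accbbb
  | aaccbb => acbb
  | bacac => cac
  | baaa => aa => b

aa->b; aac->a; ba->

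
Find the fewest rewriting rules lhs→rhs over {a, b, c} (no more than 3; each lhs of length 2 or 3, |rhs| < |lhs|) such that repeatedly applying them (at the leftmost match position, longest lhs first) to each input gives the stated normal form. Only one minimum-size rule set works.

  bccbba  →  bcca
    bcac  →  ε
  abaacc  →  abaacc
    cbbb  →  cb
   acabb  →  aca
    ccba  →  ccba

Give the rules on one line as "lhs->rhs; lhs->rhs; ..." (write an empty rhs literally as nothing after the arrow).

bb->; cac->b

  | bccbba => bcca
  | bcac => bb => ε
  | abaacc
  | cbbb => cb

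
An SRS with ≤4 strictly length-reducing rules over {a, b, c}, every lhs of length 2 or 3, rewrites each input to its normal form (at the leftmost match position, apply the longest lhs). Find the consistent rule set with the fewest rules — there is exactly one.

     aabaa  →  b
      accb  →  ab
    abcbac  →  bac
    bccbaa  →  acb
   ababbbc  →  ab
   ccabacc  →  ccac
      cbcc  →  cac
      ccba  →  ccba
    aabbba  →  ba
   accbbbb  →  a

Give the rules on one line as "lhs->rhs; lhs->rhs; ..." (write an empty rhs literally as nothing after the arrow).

aa->; acc->bc; bb->; bc->a

  | aabaa => baa => b
  | accb => bcb => ab
  | abcbac => aabac => bac
  | bccbaa => acbaa => acb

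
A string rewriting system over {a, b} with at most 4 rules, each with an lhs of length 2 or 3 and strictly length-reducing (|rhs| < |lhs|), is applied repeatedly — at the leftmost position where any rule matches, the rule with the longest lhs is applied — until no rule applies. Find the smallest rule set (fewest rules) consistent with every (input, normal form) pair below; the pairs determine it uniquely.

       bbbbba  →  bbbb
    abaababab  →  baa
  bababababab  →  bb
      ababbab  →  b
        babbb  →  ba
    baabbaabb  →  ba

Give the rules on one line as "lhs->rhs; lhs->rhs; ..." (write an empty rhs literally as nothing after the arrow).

aaa->; ab->a; bba->b

  | bbbbba => bbbb
  | abaababab => aaababab => babab => baab => baa
  | bababababab => baabababab => baaababab => bbabab => bbab => bb
  | ababbab => aabbab => aabab => aaab => b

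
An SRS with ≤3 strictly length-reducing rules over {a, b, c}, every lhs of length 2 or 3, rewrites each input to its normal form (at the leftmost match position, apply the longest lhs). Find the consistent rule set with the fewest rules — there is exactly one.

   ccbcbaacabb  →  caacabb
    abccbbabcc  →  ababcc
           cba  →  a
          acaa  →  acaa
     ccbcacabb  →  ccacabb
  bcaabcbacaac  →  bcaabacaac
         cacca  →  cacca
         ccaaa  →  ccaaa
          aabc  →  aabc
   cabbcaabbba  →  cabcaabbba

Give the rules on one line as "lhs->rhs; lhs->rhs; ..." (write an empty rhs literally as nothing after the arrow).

  | ccbcbaacabb => ccbaacabb => caacabb
  | abccbbabcc => abcbabcc => ababcc
  | cba => a
  | acaa

bbc->bc; cb->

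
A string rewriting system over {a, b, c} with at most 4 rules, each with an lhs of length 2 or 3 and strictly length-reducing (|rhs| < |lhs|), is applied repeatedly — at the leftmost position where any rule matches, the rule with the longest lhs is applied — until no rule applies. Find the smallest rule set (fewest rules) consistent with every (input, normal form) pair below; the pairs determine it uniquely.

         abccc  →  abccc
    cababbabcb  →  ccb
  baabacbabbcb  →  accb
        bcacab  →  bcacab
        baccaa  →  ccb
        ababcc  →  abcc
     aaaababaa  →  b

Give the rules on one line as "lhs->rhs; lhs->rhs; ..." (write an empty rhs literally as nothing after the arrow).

aa->b; ba->; bb->

  | abccc
  | cababbabcb => cabbabcb => caabcb => cbbcb => ccb
  | baabacbabbcb => abacbabbcb => acbabbcb => acbbcb => accb
  | bcacab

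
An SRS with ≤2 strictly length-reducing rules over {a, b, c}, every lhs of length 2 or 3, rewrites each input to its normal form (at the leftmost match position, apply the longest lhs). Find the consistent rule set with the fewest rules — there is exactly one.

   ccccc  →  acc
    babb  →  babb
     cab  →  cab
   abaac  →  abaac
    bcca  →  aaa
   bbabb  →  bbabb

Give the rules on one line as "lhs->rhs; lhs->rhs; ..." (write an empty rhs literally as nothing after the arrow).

bcc->aa; ccc->a

  | ccccc => acc
  | babb
  | cab
  | abaac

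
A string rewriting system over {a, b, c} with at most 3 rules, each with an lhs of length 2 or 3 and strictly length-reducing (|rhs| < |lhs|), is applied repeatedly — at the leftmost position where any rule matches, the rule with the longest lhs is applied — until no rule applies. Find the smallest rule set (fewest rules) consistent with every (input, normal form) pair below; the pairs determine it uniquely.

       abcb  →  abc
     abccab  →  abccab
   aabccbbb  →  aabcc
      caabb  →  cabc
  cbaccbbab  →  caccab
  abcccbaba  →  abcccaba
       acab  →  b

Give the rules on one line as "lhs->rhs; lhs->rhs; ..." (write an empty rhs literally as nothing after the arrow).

  | abcb => abc
  | abccab
  | aabccbbb => aabccbb => aabccb => aabcc
  | caabb => cabc

abb->bc; aca->; cb->c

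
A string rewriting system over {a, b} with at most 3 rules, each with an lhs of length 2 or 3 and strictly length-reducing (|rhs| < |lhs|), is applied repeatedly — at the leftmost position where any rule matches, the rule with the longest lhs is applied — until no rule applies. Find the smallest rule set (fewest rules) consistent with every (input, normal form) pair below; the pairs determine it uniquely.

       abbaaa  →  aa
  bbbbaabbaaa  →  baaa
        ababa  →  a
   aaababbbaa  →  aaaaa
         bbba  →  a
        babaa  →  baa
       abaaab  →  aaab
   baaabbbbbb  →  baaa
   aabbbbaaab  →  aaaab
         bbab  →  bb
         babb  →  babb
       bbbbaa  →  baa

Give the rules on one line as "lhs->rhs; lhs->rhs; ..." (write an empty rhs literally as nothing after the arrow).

aba->a; bba->b; bbb->

  | abbaaa => abaa => aa
  | bbbbaabbaaa => baabbaaa => baabaa => baaa
  | ababa => aba => a
  | aaababbbaa => aaabbbaa => aaaaa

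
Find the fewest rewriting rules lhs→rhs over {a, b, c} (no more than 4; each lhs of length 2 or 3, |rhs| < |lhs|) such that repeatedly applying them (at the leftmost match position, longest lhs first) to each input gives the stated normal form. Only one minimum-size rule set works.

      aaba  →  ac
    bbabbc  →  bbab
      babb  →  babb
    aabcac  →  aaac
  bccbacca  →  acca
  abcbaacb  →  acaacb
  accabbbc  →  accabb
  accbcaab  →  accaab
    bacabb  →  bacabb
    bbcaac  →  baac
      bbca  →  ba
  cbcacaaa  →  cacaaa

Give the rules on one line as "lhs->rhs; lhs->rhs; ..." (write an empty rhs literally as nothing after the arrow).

aba->c; bc->; bcb->c; cba->a

  | aaba => ac
  | bbabbc => bbab
  | babb
  | aabcac => aaac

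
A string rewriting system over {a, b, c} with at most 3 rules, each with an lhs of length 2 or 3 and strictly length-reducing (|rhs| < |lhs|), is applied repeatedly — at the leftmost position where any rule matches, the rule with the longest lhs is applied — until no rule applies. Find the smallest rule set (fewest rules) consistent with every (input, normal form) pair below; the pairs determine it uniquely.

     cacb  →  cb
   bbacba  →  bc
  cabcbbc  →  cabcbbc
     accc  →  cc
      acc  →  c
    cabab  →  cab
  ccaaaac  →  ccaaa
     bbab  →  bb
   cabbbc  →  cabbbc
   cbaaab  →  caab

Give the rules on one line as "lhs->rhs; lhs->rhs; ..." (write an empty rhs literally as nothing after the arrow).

ac->; ba->

  | cacb => cb
  | bbacba => bcba => bc
  | cabcbbc
  | accc => cc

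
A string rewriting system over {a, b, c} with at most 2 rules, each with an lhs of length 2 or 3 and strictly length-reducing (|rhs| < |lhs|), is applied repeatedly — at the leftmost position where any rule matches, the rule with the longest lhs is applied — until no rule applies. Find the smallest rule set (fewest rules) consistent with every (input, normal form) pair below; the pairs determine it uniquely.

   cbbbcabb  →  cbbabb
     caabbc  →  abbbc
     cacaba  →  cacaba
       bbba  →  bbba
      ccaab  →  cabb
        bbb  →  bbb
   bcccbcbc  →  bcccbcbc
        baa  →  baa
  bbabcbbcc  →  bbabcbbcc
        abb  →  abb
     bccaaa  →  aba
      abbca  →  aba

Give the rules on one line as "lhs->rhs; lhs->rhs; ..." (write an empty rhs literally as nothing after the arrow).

  | cbbbcabb => cbbabb
  | caabbc => abbbc
  | cacaba
  | bbba

bca->a; caa->ab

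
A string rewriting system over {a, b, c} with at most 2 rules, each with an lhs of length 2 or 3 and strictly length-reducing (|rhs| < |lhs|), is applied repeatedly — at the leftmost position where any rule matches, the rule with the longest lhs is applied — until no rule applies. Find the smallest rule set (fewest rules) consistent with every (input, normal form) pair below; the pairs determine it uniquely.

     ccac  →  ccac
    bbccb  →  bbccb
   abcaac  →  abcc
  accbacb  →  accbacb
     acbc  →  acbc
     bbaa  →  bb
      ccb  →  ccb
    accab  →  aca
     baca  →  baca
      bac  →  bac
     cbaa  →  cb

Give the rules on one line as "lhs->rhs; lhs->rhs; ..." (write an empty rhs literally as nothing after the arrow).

aa->; cab->a

  | ccac
  | bbccb
  | abcaac => abcc
  | accbacb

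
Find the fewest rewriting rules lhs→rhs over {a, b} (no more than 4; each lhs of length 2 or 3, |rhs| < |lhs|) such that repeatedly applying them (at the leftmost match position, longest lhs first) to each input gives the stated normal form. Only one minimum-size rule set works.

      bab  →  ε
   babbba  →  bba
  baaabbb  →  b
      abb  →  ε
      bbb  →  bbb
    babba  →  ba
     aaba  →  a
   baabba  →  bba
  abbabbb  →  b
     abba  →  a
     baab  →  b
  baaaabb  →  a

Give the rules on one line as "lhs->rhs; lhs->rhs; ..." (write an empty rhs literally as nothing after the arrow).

  | bab => ε
  | babbba => bba
  | baaabbb => abbb => b
  | abb => ε

aba->; abb->; baa->; bab->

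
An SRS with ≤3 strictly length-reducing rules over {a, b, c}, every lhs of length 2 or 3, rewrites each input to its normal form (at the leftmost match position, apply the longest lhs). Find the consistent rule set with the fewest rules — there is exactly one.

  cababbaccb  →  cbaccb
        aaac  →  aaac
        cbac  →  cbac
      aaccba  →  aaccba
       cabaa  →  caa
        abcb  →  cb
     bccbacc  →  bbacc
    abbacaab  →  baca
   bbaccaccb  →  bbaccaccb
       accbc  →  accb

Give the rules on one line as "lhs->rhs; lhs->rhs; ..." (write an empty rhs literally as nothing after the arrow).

ab->; bc->b

  | cababbaccb => cabbaccb => cbaccb
  | aaac
  | cbac
  | aaccba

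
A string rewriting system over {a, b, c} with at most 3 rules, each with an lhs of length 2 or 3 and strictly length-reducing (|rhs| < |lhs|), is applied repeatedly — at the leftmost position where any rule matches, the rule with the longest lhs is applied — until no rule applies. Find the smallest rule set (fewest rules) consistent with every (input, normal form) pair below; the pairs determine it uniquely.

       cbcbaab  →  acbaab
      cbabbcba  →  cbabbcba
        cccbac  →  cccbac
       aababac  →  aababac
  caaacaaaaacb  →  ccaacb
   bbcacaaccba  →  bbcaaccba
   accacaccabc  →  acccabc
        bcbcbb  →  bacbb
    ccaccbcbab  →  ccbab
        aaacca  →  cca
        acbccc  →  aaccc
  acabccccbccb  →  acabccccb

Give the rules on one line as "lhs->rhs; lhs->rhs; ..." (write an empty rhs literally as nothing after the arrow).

aaa->; cac->c; cbc->ac

  | cbcbaab => acbaab
  | cbabbcba
  | cccbac
  | aababac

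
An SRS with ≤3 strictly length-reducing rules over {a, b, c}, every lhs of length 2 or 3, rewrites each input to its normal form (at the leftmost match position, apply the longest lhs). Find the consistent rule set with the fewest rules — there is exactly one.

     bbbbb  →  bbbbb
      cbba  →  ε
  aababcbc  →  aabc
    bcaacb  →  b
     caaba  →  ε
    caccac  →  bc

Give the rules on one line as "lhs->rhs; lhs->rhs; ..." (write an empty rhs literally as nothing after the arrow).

  | bbbbb
  | cbba => ba => ε
  | aababcbc => aabcbc => aabc
  | bcaacb => bbacb => bcb => b

ba->; ca->b; cb->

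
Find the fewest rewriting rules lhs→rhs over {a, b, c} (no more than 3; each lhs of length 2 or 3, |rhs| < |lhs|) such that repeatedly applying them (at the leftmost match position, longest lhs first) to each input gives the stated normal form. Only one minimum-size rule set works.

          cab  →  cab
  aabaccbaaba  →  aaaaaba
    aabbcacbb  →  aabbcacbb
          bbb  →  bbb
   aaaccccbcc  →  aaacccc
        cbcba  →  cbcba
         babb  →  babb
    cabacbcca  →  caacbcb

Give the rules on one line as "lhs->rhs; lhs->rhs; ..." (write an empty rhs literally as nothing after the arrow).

bac->ac; cca->cb; ccb->

  | cab
  | aabaccbaaba => aaaccbaaba => aaaaaba
  | aabbcacbb
  | bbb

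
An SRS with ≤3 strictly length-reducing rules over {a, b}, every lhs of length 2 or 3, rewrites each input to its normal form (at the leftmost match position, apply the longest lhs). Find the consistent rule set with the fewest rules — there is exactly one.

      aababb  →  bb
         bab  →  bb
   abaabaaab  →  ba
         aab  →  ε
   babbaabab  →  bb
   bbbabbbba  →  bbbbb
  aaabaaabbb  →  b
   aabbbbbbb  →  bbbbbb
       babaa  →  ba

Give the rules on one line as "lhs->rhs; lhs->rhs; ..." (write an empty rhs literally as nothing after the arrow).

aab->; ab->b; bba->b

  | aababb => abb => bb
  | bab => bb
  | abaabaaab => baabaaab => baaab => ba
  | aab => ε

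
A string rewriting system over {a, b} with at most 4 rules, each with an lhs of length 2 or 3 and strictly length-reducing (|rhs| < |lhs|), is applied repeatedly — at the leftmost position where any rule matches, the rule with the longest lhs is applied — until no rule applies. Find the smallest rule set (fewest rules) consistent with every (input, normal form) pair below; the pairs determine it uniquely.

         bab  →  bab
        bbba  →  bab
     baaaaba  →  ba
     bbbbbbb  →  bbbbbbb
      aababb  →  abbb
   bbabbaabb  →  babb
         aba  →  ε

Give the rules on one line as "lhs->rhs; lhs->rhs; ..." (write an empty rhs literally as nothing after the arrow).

  | bab
  | bbba => bab
  | baaaaba => bbaaba => ababa => ba
  | bbbbbbb

aa->b; aba->; bba->ab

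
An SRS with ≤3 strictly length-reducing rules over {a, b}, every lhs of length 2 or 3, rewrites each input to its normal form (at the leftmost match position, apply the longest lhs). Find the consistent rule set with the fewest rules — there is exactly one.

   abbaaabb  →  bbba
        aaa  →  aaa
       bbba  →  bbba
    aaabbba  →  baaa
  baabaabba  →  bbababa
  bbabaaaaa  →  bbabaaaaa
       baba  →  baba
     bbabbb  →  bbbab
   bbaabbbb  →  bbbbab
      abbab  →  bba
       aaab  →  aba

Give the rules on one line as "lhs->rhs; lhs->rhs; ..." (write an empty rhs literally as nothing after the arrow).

aab->ba; abb->ba

  | abbaaabb => baaaabb => baabab => bbaab => bbba
  | aaa
  | bbba
  | aaabbba => ababba => abbaa => baaa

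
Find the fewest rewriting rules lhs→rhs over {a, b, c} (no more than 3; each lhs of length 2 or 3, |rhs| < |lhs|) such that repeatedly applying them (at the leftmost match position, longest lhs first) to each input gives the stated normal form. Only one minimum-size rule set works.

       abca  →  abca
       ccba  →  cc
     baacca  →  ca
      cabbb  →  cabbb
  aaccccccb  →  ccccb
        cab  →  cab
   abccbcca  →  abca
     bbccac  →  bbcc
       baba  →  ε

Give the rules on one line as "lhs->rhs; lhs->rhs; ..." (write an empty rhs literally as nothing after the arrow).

ac->; ba->; cbc->a

  | abca
  | ccba => cc
  | baacca => acca => ca
  | cabbb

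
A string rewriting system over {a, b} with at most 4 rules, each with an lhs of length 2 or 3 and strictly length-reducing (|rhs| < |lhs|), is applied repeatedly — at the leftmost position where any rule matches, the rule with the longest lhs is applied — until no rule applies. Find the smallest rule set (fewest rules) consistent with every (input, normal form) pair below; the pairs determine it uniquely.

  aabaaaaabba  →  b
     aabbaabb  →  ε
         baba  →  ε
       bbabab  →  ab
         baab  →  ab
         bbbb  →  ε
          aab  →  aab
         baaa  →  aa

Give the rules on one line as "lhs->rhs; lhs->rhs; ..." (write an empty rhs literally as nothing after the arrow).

aaa->b; ba->; bb->

  | aabaaaaabba => aaaaaabba => baaabba => aabba => aaa => b
  | aabbaabb => aaaabb => babb => bb => ε
  | baba => ba => ε
  | bbabab => abab => ab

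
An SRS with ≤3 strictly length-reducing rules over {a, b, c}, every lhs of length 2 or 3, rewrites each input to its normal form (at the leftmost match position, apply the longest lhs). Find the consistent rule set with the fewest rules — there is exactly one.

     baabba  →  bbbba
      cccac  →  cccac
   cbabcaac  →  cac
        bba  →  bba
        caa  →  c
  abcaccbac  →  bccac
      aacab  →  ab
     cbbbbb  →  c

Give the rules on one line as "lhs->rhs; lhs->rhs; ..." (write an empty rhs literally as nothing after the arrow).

  | baabba => bbbba
  | cccac
  | cbabcaac => cabcaac => caaac => cbac => cac
  | bba

aa->b; bca->a; cb->c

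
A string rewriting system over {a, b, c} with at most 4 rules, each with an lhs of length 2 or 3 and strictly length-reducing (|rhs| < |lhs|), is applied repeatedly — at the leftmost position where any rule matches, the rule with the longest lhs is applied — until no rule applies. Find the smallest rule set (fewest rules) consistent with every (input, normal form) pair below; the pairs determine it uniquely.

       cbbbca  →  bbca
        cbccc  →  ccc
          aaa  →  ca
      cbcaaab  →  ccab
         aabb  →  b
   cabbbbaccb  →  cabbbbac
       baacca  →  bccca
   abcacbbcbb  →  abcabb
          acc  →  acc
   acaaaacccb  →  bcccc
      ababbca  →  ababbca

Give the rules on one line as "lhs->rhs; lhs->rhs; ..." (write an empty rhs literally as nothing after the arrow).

  | cbbbca => bbca
  | cbccc => ccc
  | aaa => ca
  | cbcaaab => caaab => ccab

aa->c; aca->ba; cb->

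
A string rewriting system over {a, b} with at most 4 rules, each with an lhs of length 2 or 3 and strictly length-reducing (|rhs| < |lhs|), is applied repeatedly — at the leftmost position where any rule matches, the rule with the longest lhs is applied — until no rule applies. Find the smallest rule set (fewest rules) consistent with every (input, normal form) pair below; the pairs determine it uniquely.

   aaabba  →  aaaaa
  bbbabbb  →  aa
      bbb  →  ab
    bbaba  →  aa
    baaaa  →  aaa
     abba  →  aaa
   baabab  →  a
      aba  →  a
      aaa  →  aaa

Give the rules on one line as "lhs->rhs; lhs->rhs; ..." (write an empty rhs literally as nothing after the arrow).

ba->; bab->; bb->a

  | aaabba => aaaaa
  | bbbabbb => ababbb => abb => aa
  | bbb => ab
  | bbaba => aaba => aa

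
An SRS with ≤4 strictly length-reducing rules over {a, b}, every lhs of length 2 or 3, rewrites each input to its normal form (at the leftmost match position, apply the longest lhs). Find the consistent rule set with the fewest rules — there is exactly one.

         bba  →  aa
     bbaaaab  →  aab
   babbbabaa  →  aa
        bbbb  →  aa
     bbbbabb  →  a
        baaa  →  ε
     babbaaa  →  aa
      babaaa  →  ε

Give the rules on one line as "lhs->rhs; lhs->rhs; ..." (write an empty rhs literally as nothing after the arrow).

  | bba => aa
  | bbaaaab => aaaaab => aab
  | babbbabaa => abbbabaa => aababaa => ababaa => babaa => abaa => baa => aa
  | bbbb => abb => aa

aaa->; aba->ba; ba->a; bb->a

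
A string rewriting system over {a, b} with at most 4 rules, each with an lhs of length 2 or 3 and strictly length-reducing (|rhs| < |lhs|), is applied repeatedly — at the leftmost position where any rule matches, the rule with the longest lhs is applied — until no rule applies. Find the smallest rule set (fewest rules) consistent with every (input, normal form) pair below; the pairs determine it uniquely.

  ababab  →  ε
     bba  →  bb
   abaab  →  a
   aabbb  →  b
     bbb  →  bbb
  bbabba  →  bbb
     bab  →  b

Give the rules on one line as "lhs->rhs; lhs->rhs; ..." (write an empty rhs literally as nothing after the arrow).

ab->; ba->b; bab->b

  | ababab => abab => ab => ε
  | bba => bb
  | abaab => aab => a
  | aabbb => abb => b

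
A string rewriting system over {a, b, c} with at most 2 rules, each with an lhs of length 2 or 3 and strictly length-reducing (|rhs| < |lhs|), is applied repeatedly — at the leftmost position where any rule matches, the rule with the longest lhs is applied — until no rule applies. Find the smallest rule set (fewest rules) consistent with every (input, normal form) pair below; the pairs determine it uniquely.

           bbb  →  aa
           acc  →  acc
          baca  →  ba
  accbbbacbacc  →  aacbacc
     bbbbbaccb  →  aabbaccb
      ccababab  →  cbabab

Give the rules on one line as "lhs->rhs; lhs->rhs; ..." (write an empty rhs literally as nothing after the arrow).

  | bbb => aa
  | acc
  | baca => ba
  | accbbbacbacc => accaaacbacc => acaacbacc => aacbacc

bbb->aa; ca->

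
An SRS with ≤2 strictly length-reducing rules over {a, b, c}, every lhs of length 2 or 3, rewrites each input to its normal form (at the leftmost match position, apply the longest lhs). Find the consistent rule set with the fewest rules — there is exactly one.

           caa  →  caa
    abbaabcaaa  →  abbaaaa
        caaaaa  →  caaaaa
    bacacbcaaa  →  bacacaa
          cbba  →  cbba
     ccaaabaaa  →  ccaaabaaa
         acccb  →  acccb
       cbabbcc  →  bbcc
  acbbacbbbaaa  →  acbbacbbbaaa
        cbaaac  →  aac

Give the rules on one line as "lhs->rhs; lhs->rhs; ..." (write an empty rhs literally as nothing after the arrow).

bca->; cba->

  | caa
  | abbaabcaaa => abbaaaa
  | caaaaa
  | bacacbcaaa => bacacaa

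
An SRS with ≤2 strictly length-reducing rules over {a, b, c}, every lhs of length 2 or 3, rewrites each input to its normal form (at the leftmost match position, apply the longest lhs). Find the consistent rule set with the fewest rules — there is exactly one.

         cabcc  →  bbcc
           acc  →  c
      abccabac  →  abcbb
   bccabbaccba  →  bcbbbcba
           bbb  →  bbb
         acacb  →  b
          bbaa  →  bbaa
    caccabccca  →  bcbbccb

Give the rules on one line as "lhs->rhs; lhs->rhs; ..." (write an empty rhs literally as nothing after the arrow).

ac->; ca->b

  | cabcc => bbcc
  | acc => c
  | abccabac => abcbbac => abcbb
  | bccabbaccba => bcbbbaccba => bcbbbcba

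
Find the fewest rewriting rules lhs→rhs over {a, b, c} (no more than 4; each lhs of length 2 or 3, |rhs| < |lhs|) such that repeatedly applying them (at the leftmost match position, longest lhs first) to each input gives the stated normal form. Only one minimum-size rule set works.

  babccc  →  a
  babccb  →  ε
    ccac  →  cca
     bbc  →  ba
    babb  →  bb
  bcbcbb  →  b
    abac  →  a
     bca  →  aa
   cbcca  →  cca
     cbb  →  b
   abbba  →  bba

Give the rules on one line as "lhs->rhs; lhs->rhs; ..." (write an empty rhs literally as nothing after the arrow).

ab->; ac->a; bc->a; cb->

  | babccc => bccc => acc => ac => a
  | babccb => bccb => acb => ab => ε
  | ccac => cca
  | bbc => ba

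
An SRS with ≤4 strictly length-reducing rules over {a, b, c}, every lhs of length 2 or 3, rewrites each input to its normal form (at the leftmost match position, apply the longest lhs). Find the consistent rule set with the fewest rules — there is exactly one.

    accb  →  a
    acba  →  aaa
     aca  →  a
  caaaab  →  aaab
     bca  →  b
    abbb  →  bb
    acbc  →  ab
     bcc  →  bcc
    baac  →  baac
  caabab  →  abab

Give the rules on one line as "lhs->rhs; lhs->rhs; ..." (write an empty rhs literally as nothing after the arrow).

  | accb => aca => a
  | acba => aaa
  | aca => a
  | caaaab => aaab

abb->b; ca->; cb->a; cbc->b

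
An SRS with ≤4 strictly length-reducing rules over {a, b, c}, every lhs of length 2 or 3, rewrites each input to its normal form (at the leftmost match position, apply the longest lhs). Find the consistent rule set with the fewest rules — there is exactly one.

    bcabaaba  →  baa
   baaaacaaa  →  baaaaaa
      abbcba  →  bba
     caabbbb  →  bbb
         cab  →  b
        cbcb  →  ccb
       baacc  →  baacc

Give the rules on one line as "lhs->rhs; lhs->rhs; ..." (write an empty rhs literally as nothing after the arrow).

ab->; bc->b; ca->; cbc->cc

  | bcabaaba => babaaba => baaba => baa
  | baaaacaaa => baaaaaa
  | abbcba => bcba => bba
  | caabbbb => abbbb => bbb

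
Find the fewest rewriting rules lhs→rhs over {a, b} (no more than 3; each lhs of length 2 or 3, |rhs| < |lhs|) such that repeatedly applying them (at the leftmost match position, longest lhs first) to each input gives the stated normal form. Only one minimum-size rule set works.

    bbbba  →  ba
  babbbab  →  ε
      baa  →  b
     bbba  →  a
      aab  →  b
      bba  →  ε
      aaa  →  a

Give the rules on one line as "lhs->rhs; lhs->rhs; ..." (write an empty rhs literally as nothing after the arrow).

aa->; ab->; bb->a

  | bbbba => abba => ba
  | babbbab => bbbab => abab => ab => ε
  | baa => b
  | bbba => aba => a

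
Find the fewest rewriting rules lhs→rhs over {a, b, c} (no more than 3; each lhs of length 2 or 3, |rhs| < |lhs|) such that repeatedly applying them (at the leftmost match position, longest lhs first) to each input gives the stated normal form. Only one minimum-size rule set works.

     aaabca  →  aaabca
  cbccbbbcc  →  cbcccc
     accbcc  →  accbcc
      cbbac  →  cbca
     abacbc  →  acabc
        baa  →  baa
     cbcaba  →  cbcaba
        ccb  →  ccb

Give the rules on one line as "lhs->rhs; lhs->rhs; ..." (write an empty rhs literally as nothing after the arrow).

  | aaabca
  | cbccbbbcc => cbcccc
  | accbcc
  | cbbac => cbca

bac->ca; bbb->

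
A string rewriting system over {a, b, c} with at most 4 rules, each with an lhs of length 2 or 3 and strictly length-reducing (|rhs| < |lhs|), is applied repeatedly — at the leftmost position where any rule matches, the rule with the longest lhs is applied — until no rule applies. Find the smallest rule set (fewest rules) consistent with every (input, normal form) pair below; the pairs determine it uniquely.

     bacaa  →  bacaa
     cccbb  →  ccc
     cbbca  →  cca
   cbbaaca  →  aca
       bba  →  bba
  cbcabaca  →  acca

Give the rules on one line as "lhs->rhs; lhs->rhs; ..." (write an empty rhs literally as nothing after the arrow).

ab->c; aba->; cb->a

  | bacaa
  | cccbb => ccab => ccc
  | cbbca => abca => cca
  | cbbaaca => abaaca => aca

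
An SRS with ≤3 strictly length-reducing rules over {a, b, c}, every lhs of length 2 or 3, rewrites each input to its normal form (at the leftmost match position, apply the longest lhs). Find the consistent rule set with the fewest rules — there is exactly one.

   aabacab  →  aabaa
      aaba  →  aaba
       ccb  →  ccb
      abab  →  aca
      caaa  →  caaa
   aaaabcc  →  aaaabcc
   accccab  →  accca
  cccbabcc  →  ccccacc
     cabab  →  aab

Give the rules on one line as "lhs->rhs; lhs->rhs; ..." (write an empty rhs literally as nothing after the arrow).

  | aabacab => aabaa
  | aaba
  | ccb
  | abab => aca

bab->ca; cab->a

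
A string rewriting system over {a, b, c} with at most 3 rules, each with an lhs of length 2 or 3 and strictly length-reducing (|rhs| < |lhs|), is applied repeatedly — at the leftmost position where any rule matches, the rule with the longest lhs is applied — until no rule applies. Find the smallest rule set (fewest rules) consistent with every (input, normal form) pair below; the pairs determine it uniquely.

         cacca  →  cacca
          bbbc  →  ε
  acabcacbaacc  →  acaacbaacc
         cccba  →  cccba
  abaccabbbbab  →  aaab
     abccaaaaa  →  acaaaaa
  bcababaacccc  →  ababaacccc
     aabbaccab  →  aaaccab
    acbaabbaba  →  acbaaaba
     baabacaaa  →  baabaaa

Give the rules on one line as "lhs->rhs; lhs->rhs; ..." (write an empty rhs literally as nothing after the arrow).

  | cacca
  | bbbc => bc => ε
  | acabcacbaacc => acaacbaacc
  | cccba

bac->b; bb->; bc->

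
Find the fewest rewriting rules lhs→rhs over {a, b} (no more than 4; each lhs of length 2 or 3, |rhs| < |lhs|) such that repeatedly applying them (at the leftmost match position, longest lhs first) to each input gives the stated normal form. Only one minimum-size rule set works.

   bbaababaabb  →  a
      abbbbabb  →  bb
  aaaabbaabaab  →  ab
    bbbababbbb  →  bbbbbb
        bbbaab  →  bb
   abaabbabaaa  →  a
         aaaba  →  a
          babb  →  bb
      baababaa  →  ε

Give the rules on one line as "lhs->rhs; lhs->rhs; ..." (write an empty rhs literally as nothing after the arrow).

  | bbaababaabb => bababaabb => babaabb => baabb => abb => a
  | abbbbabb => abbabb => aabb => bb
  | aaaabbaabaab => aabbaabaab => bbaabaab => babaab => baab => ab
  | bbbababbbb => bbbabbbb => bbbbbb

aa->; abb->a; ba->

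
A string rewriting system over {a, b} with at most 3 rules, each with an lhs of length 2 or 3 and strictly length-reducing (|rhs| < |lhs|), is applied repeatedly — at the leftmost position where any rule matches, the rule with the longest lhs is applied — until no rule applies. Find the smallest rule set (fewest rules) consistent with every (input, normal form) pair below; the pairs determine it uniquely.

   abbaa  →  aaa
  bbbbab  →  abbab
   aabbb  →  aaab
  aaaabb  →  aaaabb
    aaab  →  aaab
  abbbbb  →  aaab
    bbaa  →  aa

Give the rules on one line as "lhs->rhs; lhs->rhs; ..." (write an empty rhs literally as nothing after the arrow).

  | abbaa => abaa => aaa
  | bbbbab => abbab
  | aabbb => aaab
  | aaaabb

baa->aa; bbb->ab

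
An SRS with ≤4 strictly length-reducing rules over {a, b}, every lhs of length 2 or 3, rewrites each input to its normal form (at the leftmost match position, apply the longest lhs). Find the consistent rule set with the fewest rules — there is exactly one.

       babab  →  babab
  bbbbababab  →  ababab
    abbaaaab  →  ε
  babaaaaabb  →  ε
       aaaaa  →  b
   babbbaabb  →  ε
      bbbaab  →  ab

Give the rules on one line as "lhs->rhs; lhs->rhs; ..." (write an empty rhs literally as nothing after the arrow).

aa->b; aaa->; bb->; bbb->aa

  | babab
  | bbbbababab => aabababab => bbababab => ababab
  | abbaaaab => aaaaab => aab => bb => ε
  | babaaaaabb => babaabb => babbbb => baaab => bb => ε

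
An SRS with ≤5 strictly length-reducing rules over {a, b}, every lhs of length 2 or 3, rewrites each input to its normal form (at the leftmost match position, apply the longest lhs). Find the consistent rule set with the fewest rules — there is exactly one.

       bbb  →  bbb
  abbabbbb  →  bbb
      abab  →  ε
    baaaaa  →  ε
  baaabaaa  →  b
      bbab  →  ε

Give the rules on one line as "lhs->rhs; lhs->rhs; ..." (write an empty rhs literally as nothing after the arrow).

  | bbb
  | abbabbbb => babbbb => abbbb => bbb
  | abab => ab => ε
  | baaaaa => aaaaa => baa => aa => ε

aa->; aaa->b; ab->; ba->a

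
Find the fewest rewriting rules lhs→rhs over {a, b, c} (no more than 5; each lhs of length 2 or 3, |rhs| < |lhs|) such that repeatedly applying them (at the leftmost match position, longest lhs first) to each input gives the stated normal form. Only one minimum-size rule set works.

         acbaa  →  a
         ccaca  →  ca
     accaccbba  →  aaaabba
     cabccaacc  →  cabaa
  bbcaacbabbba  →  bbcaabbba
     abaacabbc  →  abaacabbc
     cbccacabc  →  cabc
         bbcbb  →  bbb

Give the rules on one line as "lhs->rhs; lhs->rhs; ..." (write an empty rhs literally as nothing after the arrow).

acc->aa; cb->; cba->cb; cca->

  | acbaa => acba => acb => a
  | ccaca => ca
  | accaccbba => aaaccbba => aaaabba
  | cabccaacc => cabacc => cabaa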